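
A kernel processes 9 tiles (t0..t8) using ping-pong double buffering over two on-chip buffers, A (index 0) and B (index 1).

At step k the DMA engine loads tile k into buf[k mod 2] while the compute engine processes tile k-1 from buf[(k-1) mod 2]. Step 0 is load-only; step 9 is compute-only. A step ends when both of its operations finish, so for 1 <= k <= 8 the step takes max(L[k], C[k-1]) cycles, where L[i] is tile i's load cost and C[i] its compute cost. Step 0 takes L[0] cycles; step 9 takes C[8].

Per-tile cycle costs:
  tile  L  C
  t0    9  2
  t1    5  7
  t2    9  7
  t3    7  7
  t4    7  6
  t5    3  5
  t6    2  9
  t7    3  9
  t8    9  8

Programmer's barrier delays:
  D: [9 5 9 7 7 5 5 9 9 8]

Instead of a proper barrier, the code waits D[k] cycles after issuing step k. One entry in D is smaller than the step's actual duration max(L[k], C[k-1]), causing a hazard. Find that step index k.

hazard at step 5

[0] required=L[0]=9=9 vs D=9 ok
[1] required=max(L[1]=5,C[0]=2)=5 vs D=5 ok
[2] required=max(L[2]=9,C[1]=7)=9 vs D=9 ok
[3] required=max(L[3]=7,C[2]=7)=7 vs D=7 ok
[4] required=max(L[4]=7,C[3]=7)=7 vs D=7 ok
[5] required=max(L[5]=3,C[4]=6)=6 vs D=5 SHORT
[6] required=max(L[6]=2,C[5]=5)=5 vs D=5 ok
[7] required=max(L[7]=3,C[6]=9)=9 vs D=9 ok
[8] required=max(L[8]=9,C[7]=9)=9 vs D=9 ok
[9] required=C[8]=8=8 vs D=8 ok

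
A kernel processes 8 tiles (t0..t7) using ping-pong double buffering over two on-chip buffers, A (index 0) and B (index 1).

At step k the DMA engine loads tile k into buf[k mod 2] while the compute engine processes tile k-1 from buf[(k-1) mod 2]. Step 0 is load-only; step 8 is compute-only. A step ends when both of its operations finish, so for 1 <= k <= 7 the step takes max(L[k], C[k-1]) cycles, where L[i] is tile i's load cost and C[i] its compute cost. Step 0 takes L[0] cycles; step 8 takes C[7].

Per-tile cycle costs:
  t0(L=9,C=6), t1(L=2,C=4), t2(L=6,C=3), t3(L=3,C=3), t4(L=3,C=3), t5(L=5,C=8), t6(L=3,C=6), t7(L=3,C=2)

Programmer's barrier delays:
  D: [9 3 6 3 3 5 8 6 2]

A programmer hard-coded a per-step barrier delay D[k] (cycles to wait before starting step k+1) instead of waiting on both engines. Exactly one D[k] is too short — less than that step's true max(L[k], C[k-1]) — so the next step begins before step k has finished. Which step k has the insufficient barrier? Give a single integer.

hazard at step 1

k=0 barrier L[0]=9→9c, D[0]=9 ok
k=1 barrier max(L[1]=2,C[0]=6)→6c, D[1]=3 SHORT
k=2 barrier max(L[2]=6,C[1]=4)→6c, D[2]=6 ok
k=3 barrier max(L[3]=3,C[2]=3)→3c, D[3]=3 ok
k=4 barrier max(L[4]=3,C[3]=3)→3c, D[4]=3 ok
k=5 barrier max(L[5]=5,C[4]=3)→5c, D[5]=5 ok
k=6 barrier max(L[6]=3,C[5]=8)→8c, D[6]=8 ok
k=7 barrier max(L[7]=3,C[6]=6)→6c, D[7]=6 ok
k=8 barrier C[7]=2→2c, D[8]=2 ok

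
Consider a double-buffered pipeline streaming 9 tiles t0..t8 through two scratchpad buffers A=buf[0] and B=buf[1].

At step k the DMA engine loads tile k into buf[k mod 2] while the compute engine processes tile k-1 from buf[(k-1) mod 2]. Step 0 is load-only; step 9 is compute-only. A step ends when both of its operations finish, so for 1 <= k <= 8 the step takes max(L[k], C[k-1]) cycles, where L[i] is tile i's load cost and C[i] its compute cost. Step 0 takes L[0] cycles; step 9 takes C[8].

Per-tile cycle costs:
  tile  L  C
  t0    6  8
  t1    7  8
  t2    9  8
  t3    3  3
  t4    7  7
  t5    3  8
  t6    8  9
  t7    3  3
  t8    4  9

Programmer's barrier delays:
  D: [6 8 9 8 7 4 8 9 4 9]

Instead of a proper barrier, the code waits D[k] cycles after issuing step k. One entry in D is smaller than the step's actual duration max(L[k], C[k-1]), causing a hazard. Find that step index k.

[0] required=L[0]=6=6 vs D=6 ok
[1] required=max(L[1]=7,C[0]=8)=8 vs D=8 ok
[2] required=max(L[2]=9,C[1]=8)=9 vs D=9 ok
[3] required=max(L[3]=3,C[2]=8)=8 vs D=8 ok
[4] required=max(L[4]=7,C[3]=3)=7 vs D=7 ok
[5] required=max(L[5]=3,C[4]=7)=7 vs D=4 SHORT
[6] required=max(L[6]=8,C[5]=8)=8 vs D=8 ok
[7] required=max(L[7]=3,C[6]=9)=9 vs D=9 ok
[8] required=max(L[8]=4,C[7]=3)=4 vs D=4 ok
[9] required=C[8]=9=9 vs D=9 ok

hazard at step 5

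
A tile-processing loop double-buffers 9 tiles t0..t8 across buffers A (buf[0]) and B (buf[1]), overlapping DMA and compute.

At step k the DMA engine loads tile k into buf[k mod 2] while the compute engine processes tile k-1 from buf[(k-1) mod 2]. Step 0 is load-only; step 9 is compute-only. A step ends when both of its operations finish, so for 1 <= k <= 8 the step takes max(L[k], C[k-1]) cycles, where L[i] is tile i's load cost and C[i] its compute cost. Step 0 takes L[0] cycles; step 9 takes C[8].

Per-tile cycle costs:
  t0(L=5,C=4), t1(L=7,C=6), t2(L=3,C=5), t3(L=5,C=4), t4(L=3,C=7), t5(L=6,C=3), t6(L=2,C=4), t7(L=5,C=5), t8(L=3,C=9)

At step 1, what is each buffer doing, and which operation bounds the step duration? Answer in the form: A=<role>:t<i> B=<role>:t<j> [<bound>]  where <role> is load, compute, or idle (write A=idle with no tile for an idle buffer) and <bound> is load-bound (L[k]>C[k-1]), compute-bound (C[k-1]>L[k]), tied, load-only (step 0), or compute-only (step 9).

step 1: A=compute:t0 B=load:t1 [load-bound]

  0. 5=5c; end=5; A:t0 B:-
  1. max(7,4)=7c; end=12; A:t0 B:t1
  2. max(3,6)=6c; end=18; A:t2 B:t1
  3. max(5,5)=5c; end=23; A:t2 B:t3
  4. max(3,4)=4c; end=27; A:t4 B:t3
  5. max(6,7)=7c; end=34; A:t4 B:t5
  6. max(2,3)=3c; end=37; A:t6 B:t5
  7. max(5,4)=5c; end=42; A:t6 B:t7
  8. max(3,5)=5c; end=47; A:t8 B:t7
  9. 9=9c; end=56; A:t8 B:t7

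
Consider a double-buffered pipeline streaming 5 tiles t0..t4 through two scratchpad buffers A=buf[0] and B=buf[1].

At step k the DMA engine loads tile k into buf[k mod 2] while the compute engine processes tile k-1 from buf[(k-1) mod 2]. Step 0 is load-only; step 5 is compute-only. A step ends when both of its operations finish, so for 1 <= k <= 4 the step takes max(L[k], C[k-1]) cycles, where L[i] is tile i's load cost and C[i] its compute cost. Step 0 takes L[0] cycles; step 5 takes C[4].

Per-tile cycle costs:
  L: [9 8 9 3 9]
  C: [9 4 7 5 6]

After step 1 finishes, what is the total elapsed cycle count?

end_cycle[1] = 18

step 0: L[0]=9 → dur=9, Σ=9 | A=load:t0 B=idle [load-only]
step 1: L[1]=8 C[0]=9 → dur=9, Σ=18 | A=compute:t0 B=load:t1 [compute-bound]
step 2: L[2]=9 C[1]=4 → dur=9, Σ=27 | A=load:t2 B=compute:t1 [load-bound]
step 3: L[3]=3 C[2]=7 → dur=7, Σ=34 | A=compute:t2 B=load:t3 [compute-bound]
step 4: L[4]=9 C[3]=5 → dur=9, Σ=43 | A=load:t4 B=compute:t3 [load-bound]
step 5: C[4]=6 → dur=6, Σ=49 | A=compute:t4 B=idle [compute-only]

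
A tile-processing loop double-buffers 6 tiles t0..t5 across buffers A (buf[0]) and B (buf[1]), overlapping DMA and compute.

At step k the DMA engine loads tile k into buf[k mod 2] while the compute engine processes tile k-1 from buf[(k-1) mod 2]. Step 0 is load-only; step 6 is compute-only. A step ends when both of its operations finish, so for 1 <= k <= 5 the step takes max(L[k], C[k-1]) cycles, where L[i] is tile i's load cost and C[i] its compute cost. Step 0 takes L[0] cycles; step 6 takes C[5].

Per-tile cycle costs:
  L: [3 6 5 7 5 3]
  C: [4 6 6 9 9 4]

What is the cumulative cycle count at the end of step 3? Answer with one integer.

end_cycle[3] = 22

step 0: L[0]=3 → dur=3, Σ=3 | A=load:t0 B=idle [load-only]
step 1: L[1]=6 C[0]=4 → dur=6, Σ=9 | A=compute:t0 B=load:t1 [load-bound]
step 2: L[2]=5 C[1]=6 → dur=6, Σ=15 | A=load:t2 B=compute:t1 [compute-bound]
step 3: L[3]=7 C[2]=6 → dur=7, Σ=22 | A=compute:t2 B=load:t3 [load-bound]
step 4: L[4]=5 C[3]=9 → dur=9, Σ=31 | A=load:t4 B=compute:t3 [compute-bound]
step 5: L[5]=3 C[4]=9 → dur=9, Σ=40 | A=compute:t4 B=load:t5 [compute-bound]
step 6: C[5]=4 → dur=4, Σ=44 | A=idle B=compute:t5 [compute-only]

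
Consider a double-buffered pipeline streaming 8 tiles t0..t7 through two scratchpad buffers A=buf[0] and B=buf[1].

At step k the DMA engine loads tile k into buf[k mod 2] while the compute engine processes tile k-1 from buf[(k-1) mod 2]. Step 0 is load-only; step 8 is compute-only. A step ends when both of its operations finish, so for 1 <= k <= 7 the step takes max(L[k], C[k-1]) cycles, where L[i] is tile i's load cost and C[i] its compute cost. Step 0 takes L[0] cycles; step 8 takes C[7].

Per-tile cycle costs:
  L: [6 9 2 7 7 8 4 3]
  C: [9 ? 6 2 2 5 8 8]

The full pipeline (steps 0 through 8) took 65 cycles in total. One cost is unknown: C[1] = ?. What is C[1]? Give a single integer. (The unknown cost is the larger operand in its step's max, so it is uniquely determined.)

step 0 | dur = L[0]=6 = 6
step 1 | dur = max(L[1]=9, C[0]=9) = 9
step 2 | dur = max(L[2]=2, C[1]=?) = C[1]  (unknown; binding)
step 3 | dur = max(L[3]=7, C[2]=6) = 7
step 4 | dur = max(L[4]=7, C[3]=2) = 7
step 5 | dur = max(L[5]=8, C[4]=2) = 8
step 6 | dur = max(L[6]=4, C[5]=5) = 5
step 7 | dur = max(L[7]=3, C[6]=8) = 8
step 8 | dur = C[7]=8 = 8
sum of known step durations = 58
dur[2] = total - known = 65 - 58 = 7
C[1] is the binding max in step 2, so C[1] = dur[2] = 7

C[1] = 7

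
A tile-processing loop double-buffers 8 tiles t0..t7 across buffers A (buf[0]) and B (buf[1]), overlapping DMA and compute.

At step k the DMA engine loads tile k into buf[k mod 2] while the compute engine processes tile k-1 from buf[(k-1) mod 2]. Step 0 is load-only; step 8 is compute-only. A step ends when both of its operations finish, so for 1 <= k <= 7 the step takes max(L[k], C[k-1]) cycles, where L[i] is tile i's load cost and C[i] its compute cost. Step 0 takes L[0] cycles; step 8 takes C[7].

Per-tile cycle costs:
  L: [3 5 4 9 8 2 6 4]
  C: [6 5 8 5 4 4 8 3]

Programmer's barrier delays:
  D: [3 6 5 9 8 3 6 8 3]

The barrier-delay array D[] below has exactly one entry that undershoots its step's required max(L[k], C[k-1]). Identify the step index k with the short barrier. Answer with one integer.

hazard at step 5

[0] required=L[0]=3=3 vs D=3 ok
[1] required=max(L[1]=5,C[0]=6)=6 vs D=6 ok
[2] required=max(L[2]=4,C[1]=5)=5 vs D=5 ok
[3] required=max(L[3]=9,C[2]=8)=9 vs D=9 ok
[4] required=max(L[4]=8,C[3]=5)=8 vs D=8 ok
[5] required=max(L[5]=2,C[4]=4)=4 vs D=3 SHORT
[6] required=max(L[6]=6,C[5]=4)=6 vs D=6 ok
[7] required=max(L[7]=4,C[6]=8)=8 vs D=8 ok
[8] required=C[7]=3=3 vs D=3 ok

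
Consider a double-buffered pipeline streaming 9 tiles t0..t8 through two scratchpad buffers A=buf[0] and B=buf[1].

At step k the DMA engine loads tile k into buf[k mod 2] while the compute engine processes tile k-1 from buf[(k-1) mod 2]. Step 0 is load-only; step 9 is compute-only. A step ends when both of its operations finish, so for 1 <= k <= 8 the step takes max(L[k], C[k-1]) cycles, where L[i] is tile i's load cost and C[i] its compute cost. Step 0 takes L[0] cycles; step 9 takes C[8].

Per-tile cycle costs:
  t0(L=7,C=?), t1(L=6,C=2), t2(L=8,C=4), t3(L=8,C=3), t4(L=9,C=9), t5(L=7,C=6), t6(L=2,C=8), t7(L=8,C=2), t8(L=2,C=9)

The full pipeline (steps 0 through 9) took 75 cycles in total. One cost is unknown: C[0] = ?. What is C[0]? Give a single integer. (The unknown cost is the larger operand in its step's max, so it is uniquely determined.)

C[0] = 9

step 0 | dur = L[0]=7 = 7
step 1 | dur = max(L[1]=6, C[0]=?) = C[0]  (unknown; binding)
step 2 | dur = max(L[2]=8, C[1]=2) = 8
step 3 | dur = max(L[3]=8, C[2]=4) = 8
step 4 | dur = max(L[4]=9, C[3]=3) = 9
step 5 | dur = max(L[5]=7, C[4]=9) = 9
step 6 | dur = max(L[6]=2, C[5]=6) = 6
step 7 | dur = max(L[7]=8, C[6]=8) = 8
step 8 | dur = max(L[8]=2, C[7]=2) = 2
step 9 | dur = C[8]=9 = 9
sum of known step durations = 66
dur[1] = total - known = 75 - 66 = 9
C[0] is the binding max in step 1, so C[0] = dur[1] = 9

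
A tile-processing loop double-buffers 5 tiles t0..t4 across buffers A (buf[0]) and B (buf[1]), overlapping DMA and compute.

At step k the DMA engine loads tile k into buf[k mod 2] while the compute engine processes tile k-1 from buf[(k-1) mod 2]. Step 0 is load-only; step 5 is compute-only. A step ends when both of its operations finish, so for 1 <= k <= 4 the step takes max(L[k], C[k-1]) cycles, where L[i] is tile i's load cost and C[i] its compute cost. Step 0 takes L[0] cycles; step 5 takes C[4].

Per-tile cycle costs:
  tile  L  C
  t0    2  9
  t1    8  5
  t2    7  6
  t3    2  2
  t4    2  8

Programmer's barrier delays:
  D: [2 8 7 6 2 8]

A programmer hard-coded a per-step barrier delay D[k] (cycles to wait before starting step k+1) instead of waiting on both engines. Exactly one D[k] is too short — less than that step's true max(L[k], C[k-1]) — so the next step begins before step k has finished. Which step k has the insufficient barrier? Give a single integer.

hazard at step 1

k=0 barrier L[0]=2→2c, D[0]=2 ok
k=1 barrier max(L[1]=8,C[0]=9)→9c, D[1]=8 SHORT
k=2 barrier max(L[2]=7,C[1]=5)→7c, D[2]=7 ok
k=3 barrier max(L[3]=2,C[2]=6)→6c, D[3]=6 ok
k=4 barrier max(L[4]=2,C[3]=2)→2c, D[4]=2 ok
k=5 barrier C[4]=8→8c, D[5]=8 ok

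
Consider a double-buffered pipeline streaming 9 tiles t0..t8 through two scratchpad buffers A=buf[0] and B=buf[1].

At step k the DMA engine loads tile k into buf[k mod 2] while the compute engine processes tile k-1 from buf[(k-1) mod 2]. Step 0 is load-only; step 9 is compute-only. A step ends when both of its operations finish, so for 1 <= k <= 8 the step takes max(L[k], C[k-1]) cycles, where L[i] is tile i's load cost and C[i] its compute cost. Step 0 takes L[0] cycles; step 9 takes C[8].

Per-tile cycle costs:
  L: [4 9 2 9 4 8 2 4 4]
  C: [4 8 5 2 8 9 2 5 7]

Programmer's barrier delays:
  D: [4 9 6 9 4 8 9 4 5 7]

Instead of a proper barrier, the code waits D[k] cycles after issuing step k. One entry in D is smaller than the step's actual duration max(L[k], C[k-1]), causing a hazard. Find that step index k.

hazard at step 2

[0] required=L[0]=4=4 vs D=4 ok
[1] required=max(L[1]=9,C[0]=4)=9 vs D=9 ok
[2] required=max(L[2]=2,C[1]=8)=8 vs D=6 SHORT
[3] required=max(L[3]=9,C[2]=5)=9 vs D=9 ok
[4] required=max(L[4]=4,C[3]=2)=4 vs D=4 ok
[5] required=max(L[5]=8,C[4]=8)=8 vs D=8 ok
[6] required=max(L[6]=2,C[5]=9)=9 vs D=9 ok
[7] required=max(L[7]=4,C[6]=2)=4 vs D=4 ok
[8] required=max(L[8]=4,C[7]=5)=5 vs D=5 ok
[9] required=C[8]=7=7 vs D=7 ok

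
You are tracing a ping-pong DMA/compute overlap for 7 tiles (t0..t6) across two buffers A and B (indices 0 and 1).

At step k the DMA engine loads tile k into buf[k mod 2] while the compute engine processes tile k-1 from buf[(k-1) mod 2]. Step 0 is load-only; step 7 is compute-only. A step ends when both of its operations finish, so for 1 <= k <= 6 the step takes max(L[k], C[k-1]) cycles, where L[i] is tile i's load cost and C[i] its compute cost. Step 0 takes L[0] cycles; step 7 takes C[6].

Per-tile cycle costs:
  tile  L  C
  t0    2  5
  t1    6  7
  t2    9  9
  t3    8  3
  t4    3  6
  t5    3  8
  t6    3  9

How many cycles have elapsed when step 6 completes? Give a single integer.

end_cycle[6] = 43

k=0 load=t0/2c comp=- wait=2 total=2
k=1 load=t1/6c comp=t0/5c wait=6 total=8
k=2 load=t2/9c comp=t1/7c wait=9 total=17
k=3 load=t3/8c comp=t2/9c wait=9 total=26
k=4 load=t4/3c comp=t3/3c wait=3 total=29
k=5 load=t5/3c comp=t4/6c wait=6 total=35
k=6 load=t6/3c comp=t5/8c wait=8 total=43
k=7 load=- comp=t6/9c wait=9 total=52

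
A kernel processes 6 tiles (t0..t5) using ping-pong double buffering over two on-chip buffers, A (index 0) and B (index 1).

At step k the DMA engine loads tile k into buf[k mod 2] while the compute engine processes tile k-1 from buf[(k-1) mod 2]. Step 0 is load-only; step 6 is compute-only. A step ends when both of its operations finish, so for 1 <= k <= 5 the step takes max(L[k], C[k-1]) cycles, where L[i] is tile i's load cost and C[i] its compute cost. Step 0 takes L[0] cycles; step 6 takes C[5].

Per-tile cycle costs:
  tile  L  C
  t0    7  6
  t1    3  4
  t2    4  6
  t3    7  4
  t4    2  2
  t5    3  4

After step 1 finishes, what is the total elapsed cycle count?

end_cycle[1] = 13

step 0: L[0]=7 → dur=7, Σ=7 | A=load:t0 B=idle [load-only]
step 1: L[1]=3 C[0]=6 → dur=6, Σ=13 | A=compute:t0 B=load:t1 [compute-bound]
step 2: L[2]=4 C[1]=4 → dur=4, Σ=17 | A=load:t2 B=compute:t1 [tied]
step 3: L[3]=7 C[2]=6 → dur=7, Σ=24 | A=compute:t2 B=load:t3 [load-bound]
step 4: L[4]=2 C[3]=4 → dur=4, Σ=28 | A=load:t4 B=compute:t3 [compute-bound]
step 5: L[5]=3 C[4]=2 → dur=3, Σ=31 | A=compute:t4 B=load:t5 [load-bound]
step 6: C[5]=4 → dur=4, Σ=35 | A=idle B=compute:t5 [compute-only]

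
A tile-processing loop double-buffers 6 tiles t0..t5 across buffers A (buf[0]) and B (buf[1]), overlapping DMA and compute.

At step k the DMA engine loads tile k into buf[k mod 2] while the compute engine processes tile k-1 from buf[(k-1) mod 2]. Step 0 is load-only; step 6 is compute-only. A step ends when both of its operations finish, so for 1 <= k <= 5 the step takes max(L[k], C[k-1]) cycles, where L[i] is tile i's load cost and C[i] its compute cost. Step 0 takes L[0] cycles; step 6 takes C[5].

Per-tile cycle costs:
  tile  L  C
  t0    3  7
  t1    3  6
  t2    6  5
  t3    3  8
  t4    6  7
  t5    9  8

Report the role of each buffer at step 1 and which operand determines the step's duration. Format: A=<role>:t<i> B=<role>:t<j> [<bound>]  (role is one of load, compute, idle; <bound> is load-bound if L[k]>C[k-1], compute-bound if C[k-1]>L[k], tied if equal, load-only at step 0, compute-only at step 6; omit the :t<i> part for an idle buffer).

k=0 load=t0/3c comp=- wait=3 total=3
k=1 load=t1/3c comp=t0/7c wait=7 total=10
k=2 load=t2/6c comp=t1/6c wait=6 total=16
k=3 load=t3/3c comp=t2/5c wait=5 total=21
k=4 load=t4/6c comp=t3/8c wait=8 total=29
k=5 load=t5/9c comp=t4/7c wait=9 total=38
k=6 load=- comp=t5/8c wait=8 total=46

step 1: A=compute:t0 B=load:t1 [compute-bound]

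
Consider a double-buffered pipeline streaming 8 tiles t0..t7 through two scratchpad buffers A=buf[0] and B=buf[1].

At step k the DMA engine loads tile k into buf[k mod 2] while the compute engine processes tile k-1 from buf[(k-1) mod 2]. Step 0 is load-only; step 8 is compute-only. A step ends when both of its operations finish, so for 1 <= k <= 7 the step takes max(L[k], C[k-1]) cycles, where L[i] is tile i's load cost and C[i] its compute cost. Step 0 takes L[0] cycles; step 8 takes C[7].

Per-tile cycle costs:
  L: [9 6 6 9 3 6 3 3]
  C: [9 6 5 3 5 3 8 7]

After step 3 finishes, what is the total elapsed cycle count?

[0] DMA t0→A (9c) ∥ CU idle ⇒ 9c, clock 9
[1] DMA t1→B (6c) ∥ CU A:t0 (9c) ⇒ 9c, clock 18
[2] DMA t2→A (6c) ∥ CU B:t1 (6c) ⇒ 6c, clock 24
[3] DMA t3→B (9c) ∥ CU A:t2 (5c) ⇒ 9c, clock 33
[4] DMA t4→A (3c) ∥ CU B:t3 (3c) ⇒ 3c, clock 36
[5] DMA t5→B (6c) ∥ CU A:t4 (5c) ⇒ 6c, clock 42
[6] DMA t6→A (3c) ∥ CU B:t5 (3c) ⇒ 3c, clock 45
[7] DMA t7→B (3c) ∥ CU A:t6 (8c) ⇒ 8c, clock 53
[8] DMA idle ∥ CU B:t7 (7c) ⇒ 7c, clock 60

end_cycle[3] = 33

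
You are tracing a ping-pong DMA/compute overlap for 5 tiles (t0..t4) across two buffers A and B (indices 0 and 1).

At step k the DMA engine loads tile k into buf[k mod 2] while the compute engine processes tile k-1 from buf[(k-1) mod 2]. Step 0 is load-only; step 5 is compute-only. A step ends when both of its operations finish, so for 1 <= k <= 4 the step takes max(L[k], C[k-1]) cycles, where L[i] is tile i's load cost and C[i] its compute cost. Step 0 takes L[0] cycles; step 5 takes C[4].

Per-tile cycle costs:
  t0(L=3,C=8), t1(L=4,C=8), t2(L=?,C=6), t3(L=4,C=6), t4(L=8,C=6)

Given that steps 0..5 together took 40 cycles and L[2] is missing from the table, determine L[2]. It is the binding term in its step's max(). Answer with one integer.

L[2] = 9

step 0 → dur = L[0]=3 = 3
step 1 → dur = max(L[1]=4, C[0]=8) = 8
step 2 → dur = max(L[2]=?, C[1]=8) = L[2]  (unknown; binding)
step 3 → dur = max(L[3]=4, C[2]=6) = 6
step 4 → dur = max(L[4]=8, C[3]=6) = 8
step 5 → dur = C[4]=6 = 6
sum of known step durations = 31
dur[2] = total - known = 40 - 31 = 9
L[2] is the binding max in step 2, so L[2] = dur[2] = 9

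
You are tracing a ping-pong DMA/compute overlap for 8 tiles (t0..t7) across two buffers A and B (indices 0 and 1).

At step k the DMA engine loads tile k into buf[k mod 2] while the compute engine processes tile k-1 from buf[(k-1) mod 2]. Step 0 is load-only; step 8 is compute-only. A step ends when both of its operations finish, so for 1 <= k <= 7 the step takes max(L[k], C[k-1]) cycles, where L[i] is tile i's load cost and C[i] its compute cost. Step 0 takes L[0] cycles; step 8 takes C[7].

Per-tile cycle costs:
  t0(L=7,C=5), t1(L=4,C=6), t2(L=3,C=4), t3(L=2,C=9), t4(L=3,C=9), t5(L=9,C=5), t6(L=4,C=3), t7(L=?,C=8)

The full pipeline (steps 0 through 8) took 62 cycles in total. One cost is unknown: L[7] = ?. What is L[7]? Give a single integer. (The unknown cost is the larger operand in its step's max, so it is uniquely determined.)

step 0 → dur = L[0]=7 = 7
step 1 → dur = max(L[1]=4, C[0]=5) = 5
step 2 → dur = max(L[2]=3, C[1]=6) = 6
step 3 → dur = max(L[3]=2, C[2]=4) = 4
step 4 → dur = max(L[4]=3, C[3]=9) = 9
step 5 → dur = max(L[5]=9, C[4]=9) = 9
step 6 → dur = max(L[6]=4, C[5]=5) = 5
step 7 → dur = max(L[7]=?, C[6]=3) = L[7]  (unknown; binding)
step 8 → dur = C[7]=8 = 8
sum of known step durations = 53
dur[7] = total - known = 62 - 53 = 9
L[7] is the binding max in step 7, so L[7] = dur[7] = 9

L[7] = 9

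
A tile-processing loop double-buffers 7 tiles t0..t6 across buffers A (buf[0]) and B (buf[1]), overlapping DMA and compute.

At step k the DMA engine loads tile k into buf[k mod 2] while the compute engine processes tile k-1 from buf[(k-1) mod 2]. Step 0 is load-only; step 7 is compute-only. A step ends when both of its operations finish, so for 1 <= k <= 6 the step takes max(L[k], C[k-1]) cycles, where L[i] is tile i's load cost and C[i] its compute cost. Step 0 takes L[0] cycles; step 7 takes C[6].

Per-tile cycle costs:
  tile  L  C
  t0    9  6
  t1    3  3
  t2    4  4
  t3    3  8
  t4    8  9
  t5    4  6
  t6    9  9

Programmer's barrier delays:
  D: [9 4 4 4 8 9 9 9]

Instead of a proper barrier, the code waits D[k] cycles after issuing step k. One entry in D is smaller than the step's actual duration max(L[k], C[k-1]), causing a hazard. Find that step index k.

[0] required=L[0]=9=9 vs D=9 ok
[1] required=max(L[1]=3,C[0]=6)=6 vs D=4 SHORT
[2] required=max(L[2]=4,C[1]=3)=4 vs D=4 ok
[3] required=max(L[3]=3,C[2]=4)=4 vs D=4 ok
[4] required=max(L[4]=8,C[3]=8)=8 vs D=8 ok
[5] required=max(L[5]=4,C[4]=9)=9 vs D=9 ok
[6] required=max(L[6]=9,C[5]=6)=9 vs D=9 ok
[7] required=C[6]=9=9 vs D=9 ok

hazard at step 1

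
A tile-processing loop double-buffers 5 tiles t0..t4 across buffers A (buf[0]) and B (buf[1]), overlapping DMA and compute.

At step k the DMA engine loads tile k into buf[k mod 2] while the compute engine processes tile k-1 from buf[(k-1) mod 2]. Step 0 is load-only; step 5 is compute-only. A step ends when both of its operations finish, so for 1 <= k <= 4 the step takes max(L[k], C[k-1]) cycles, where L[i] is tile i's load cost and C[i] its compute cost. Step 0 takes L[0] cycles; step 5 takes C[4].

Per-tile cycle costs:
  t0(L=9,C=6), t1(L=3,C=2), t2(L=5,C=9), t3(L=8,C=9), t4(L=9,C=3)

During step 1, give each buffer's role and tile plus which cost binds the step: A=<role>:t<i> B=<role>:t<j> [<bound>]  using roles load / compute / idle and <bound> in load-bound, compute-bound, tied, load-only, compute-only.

step 1: A=compute:t0 B=load:t1 [compute-bound]

  0. 9=9c; end=9; A:t0 B:-
  1. max(3,6)=6c; end=15; A:t0 B:t1
  2. max(5,2)=5c; end=20; A:t2 B:t1
  3. max(8,9)=9c; end=29; A:t2 B:t3
  4. max(9,9)=9c; end=38; A:t4 B:t3
  5. 3=3c; end=41; A:t4 B:t3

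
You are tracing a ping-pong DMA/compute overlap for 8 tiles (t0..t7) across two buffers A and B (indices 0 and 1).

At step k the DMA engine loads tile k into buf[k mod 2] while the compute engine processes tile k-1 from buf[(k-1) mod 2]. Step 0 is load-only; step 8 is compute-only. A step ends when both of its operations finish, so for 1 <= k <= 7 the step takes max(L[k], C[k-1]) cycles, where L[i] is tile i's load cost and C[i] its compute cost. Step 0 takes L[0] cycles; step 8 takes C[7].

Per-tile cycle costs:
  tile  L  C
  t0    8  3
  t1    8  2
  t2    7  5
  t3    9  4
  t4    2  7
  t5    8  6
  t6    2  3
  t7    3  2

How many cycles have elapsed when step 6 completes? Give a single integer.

end_cycle[6] = 50

  0. 8=8c; end=8; A:t0 B:-
  1. max(8,3)=8c; end=16; A:t0 B:t1
  2. max(7,2)=7c; end=23; A:t2 B:t1
  3. max(9,5)=9c; end=32; A:t2 B:t3
  4. max(2,4)=4c; end=36; A:t4 B:t3
  5. max(8,7)=8c; end=44; A:t4 B:t5
  6. max(2,6)=6c; end=50; A:t6 B:t5
  7. max(3,3)=3c; end=53; A:t6 B:t7
  8. 2=2c; end=55; A:t6 B:t7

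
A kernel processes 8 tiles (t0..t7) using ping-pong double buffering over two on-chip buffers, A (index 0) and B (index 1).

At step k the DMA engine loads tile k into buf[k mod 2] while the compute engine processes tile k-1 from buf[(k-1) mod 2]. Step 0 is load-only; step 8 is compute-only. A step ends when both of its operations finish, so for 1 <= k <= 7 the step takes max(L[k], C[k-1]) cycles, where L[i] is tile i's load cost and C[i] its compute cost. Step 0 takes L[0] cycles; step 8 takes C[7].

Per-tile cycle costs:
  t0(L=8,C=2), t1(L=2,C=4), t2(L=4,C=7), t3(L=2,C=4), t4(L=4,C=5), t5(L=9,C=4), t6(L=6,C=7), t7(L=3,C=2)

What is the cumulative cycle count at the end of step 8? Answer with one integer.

end_cycle[8] = 49

step 0: L[0]=8 → dur=8, Σ=8 | A=load:t0 B=idle [load-only]
step 1: L[1]=2 C[0]=2 → dur=2, Σ=10 | A=compute:t0 B=load:t1 [tied]
step 2: L[2]=4 C[1]=4 → dur=4, Σ=14 | A=load:t2 B=compute:t1 [tied]
step 3: L[3]=2 C[2]=7 → dur=7, Σ=21 | A=compute:t2 B=load:t3 [compute-bound]
step 4: L[4]=4 C[3]=4 → dur=4, Σ=25 | A=load:t4 B=compute:t3 [tied]
step 5: L[5]=9 C[4]=5 → dur=9, Σ=34 | A=compute:t4 B=load:t5 [load-bound]
step 6: L[6]=6 C[5]=4 → dur=6, Σ=40 | A=load:t6 B=compute:t5 [load-bound]
step 7: L[7]=3 C[6]=7 → dur=7, Σ=47 | A=compute:t6 B=load:t7 [compute-bound]
step 8: C[7]=2 → dur=2, Σ=49 | A=idle B=compute:t7 [compute-only]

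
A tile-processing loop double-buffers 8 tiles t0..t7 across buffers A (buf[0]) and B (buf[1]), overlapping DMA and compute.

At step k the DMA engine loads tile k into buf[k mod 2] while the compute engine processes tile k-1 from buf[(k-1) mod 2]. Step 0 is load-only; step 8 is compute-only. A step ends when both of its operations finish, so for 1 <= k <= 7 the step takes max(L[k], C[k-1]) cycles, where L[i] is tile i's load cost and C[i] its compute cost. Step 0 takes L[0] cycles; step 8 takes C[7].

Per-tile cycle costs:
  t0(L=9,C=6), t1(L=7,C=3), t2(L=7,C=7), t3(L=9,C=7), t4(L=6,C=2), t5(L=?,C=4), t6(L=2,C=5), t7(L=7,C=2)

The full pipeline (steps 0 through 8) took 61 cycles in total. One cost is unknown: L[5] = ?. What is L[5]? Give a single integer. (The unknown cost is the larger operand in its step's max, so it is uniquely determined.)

L[5] = 9

step 0 → dur = L[0]=9 = 9
step 1 → dur = max(L[1]=7, C[0]=6) = 7
step 2 → dur = max(L[2]=7, C[1]=3) = 7
step 3 → dur = max(L[3]=9, C[2]=7) = 9
step 4 → dur = max(L[4]=6, C[3]=7) = 7
step 5 → dur = max(L[5]=?, C[4]=2) = L[5]  (unknown; binding)
step 6 → dur = max(L[6]=2, C[5]=4) = 4
step 7 → dur = max(L[7]=7, C[6]=5) = 7
step 8 → dur = C[7]=2 = 2
sum of known step durations = 52
dur[5] = total - known = 61 - 52 = 9
L[5] is the binding max in step 5, so L[5] = dur[5] = 9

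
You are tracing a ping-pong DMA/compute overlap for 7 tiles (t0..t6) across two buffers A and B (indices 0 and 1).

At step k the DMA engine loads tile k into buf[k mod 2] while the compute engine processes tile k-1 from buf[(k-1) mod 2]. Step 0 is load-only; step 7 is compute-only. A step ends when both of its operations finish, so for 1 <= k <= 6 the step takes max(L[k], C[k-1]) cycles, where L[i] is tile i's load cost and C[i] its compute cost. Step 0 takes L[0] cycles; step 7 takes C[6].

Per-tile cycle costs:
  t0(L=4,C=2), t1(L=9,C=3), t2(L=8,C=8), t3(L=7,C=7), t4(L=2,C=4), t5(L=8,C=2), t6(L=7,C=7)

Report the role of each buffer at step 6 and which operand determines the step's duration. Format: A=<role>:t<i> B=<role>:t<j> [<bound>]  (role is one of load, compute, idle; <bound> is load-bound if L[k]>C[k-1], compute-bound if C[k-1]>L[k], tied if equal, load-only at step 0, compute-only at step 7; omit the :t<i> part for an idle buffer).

step 6: A=load:t6 B=compute:t5 [load-bound]

  0. 4=4c; end=4; A:t0 B:-
  1. max(9,2)=9c; end=13; A:t0 B:t1
  2. max(8,3)=8c; end=21; A:t2 B:t1
  3. max(7,8)=8c; end=29; A:t2 B:t3
  4. max(2,7)=7c; end=36; A:t4 B:t3
  5. max(8,4)=8c; end=44; A:t4 B:t5
  6. max(7,2)=7c; end=51; A:t6 B:t5
  7. 7=7c; end=58; A:t6 B:t5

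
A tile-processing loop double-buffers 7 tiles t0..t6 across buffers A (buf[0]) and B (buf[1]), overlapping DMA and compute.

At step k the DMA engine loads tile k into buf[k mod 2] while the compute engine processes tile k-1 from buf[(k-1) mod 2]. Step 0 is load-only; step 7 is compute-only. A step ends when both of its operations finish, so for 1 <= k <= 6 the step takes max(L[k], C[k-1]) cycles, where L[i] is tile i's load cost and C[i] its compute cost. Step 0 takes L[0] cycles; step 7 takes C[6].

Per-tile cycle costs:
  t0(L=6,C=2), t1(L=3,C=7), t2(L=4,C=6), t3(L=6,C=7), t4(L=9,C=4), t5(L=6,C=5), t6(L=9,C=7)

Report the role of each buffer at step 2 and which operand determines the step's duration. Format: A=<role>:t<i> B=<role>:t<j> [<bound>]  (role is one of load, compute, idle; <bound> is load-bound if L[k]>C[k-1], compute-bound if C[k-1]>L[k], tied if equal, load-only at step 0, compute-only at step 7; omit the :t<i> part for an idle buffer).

step 2: A=load:t2 B=compute:t1 [compute-bound]

k=0 load=t0/6c comp=- wait=6 total=6
k=1 load=t1/3c comp=t0/2c wait=3 total=9
k=2 load=t2/4c comp=t1/7c wait=7 total=16
k=3 load=t3/6c comp=t2/6c wait=6 total=22
k=4 load=t4/9c comp=t3/7c wait=9 total=31
k=5 load=t5/6c comp=t4/4c wait=6 total=37
k=6 load=t6/9c comp=t5/5c wait=9 total=46
k=7 load=- comp=t6/7c wait=7 total=53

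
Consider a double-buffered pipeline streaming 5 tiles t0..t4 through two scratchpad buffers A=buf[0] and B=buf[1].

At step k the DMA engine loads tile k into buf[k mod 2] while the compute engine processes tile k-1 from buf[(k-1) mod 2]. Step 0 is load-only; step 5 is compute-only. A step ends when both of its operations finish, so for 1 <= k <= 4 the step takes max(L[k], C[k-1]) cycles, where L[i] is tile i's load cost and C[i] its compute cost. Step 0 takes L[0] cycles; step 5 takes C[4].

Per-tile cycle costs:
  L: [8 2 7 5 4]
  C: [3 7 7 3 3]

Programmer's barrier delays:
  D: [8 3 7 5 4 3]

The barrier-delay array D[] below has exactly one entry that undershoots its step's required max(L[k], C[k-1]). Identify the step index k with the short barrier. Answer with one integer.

k=0 barrier L[0]=8→8c, D[0]=8 ok
k=1 barrier max(L[1]=2,C[0]=3)→3c, D[1]=3 ok
k=2 barrier max(L[2]=7,C[1]=7)→7c, D[2]=7 ok
k=3 barrier max(L[3]=5,C[2]=7)→7c, D[3]=5 SHORT
k=4 barrier max(L[4]=4,C[3]=3)→4c, D[4]=4 ok
k=5 barrier C[4]=3→3c, D[5]=3 ok

hazard at step 3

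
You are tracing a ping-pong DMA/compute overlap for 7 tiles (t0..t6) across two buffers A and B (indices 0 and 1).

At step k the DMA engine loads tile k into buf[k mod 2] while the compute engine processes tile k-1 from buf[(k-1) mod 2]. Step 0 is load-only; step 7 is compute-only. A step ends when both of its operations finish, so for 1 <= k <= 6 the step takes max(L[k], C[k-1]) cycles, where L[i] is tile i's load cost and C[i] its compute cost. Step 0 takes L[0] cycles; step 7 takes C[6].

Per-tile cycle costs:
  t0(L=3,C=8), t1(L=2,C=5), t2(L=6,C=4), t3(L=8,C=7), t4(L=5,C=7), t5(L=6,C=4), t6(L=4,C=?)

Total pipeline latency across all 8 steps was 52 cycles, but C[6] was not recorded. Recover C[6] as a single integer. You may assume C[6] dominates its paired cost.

step 0 → dur = L[0]=3 = 3
step 1 → dur = max(L[1]=2, C[0]=8) = 8
step 2 → dur = max(L[2]=6, C[1]=5) = 6
step 3 → dur = max(L[3]=8, C[2]=4) = 8
step 4 → dur = max(L[4]=5, C[3]=7) = 7
step 5 → dur = max(L[5]=6, C[4]=7) = 7
step 6 → dur = max(L[6]=4, C[5]=4) = 4
step 7 → dur = C[6]=? = C[6]  (unknown; binding)
sum of known step durations = 43
dur[7] = total - known = 52 - 43 = 9
C[6] is the binding max in step 7, so C[6] = dur[7] = 9

C[6] = 9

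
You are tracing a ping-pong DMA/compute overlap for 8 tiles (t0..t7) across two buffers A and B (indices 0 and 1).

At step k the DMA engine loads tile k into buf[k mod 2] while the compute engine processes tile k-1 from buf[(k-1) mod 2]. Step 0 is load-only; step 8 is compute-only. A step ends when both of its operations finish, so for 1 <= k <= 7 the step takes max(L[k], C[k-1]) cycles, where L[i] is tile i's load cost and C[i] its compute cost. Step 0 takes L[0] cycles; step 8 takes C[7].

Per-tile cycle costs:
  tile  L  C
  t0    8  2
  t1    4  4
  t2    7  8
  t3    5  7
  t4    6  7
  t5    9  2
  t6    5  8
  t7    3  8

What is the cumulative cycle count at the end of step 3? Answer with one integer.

end_cycle[3] = 27

  0. 8=8c; end=8; A:t0 B:-
  1. max(4,2)=4c; end=12; A:t0 B:t1
  2. max(7,4)=7c; end=19; A:t2 B:t1
  3. max(5,8)=8c; end=27; A:t2 B:t3
  4. max(6,7)=7c; end=34; A:t4 B:t3
  5. max(9,7)=9c; end=43; A:t4 B:t5
  6. max(5,2)=5c; end=48; A:t6 B:t5
  7. max(3,8)=8c; end=56; A:t6 B:t7
  8. 8=8c; end=64; A:t6 B:t7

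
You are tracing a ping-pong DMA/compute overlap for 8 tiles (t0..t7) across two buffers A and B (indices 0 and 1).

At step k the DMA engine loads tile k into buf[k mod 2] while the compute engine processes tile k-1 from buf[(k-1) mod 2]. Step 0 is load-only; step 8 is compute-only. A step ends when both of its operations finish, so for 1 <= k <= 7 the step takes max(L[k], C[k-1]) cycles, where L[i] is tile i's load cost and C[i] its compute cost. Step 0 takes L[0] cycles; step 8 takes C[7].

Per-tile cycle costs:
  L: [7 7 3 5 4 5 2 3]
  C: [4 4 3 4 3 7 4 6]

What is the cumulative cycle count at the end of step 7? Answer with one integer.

end_cycle[7] = 43

step 0: L[0]=7 → dur=7, Σ=7 | A=load:t0 B=idle [load-only]
step 1: L[1]=7 C[0]=4 → dur=7, Σ=14 | A=compute:t0 B=load:t1 [load-bound]
step 2: L[2]=3 C[1]=4 → dur=4, Σ=18 | A=load:t2 B=compute:t1 [compute-bound]
step 3: L[3]=5 C[2]=3 → dur=5, Σ=23 | A=compute:t2 B=load:t3 [load-bound]
step 4: L[4]=4 C[3]=4 → dur=4, Σ=27 | A=load:t4 B=compute:t3 [tied]
step 5: L[5]=5 C[4]=3 → dur=5, Σ=32 | A=compute:t4 B=load:t5 [load-bound]
step 6: L[6]=2 C[5]=7 → dur=7, Σ=39 | A=load:t6 B=compute:t5 [compute-bound]
step 7: L[7]=3 C[6]=4 → dur=4, Σ=43 | A=compute:t6 B=load:t7 [compute-bound]
step 8: C[7]=6 → dur=6, Σ=49 | A=idle B=compute:t7 [compute-only]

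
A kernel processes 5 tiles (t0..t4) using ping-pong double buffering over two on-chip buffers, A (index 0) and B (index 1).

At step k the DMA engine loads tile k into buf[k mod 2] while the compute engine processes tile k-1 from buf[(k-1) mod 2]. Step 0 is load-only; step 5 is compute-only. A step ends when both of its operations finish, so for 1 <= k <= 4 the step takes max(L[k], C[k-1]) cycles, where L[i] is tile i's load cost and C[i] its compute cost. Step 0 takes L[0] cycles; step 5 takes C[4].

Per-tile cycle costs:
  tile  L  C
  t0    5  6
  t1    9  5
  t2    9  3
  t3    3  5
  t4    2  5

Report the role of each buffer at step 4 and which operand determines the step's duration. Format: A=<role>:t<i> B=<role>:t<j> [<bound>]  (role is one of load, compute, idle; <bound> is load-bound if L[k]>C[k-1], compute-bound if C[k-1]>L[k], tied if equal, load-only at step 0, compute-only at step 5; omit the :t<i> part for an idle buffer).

  0. 5=5c; end=5; A:t0 B:-
  1. max(9,6)=9c; end=14; A:t0 B:t1
  2. max(9,5)=9c; end=23; A:t2 B:t1
  3. max(3,3)=3c; end=26; A:t2 B:t3
  4. max(2,5)=5c; end=31; A:t4 B:t3
  5. 5=5c; end=36; A:t4 B:t3

step 4: A=load:t4 B=compute:t3 [compute-bound]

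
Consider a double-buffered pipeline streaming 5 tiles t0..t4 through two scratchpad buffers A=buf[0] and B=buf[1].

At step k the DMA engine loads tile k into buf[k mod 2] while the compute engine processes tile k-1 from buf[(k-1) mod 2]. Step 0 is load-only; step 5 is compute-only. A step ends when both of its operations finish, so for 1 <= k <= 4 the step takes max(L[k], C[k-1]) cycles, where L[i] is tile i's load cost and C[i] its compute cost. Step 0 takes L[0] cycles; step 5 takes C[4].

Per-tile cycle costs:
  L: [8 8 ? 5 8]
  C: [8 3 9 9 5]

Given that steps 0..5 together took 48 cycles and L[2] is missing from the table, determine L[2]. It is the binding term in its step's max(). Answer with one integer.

step 0 → dur = L[0]=8 = 8
step 1 → dur = max(L[1]=8, C[0]=8) = 8
step 2 → dur = max(L[2]=?, C[1]=3) = L[2]  (unknown; binding)
step 3 → dur = max(L[3]=5, C[2]=9) = 9
step 4 → dur = max(L[4]=8, C[3]=9) = 9
step 5 → dur = C[4]=5 = 5
sum of known step durations = 39
dur[2] = total - known = 48 - 39 = 9
L[2] is the binding max in step 2, so L[2] = dur[2] = 9

L[2] = 9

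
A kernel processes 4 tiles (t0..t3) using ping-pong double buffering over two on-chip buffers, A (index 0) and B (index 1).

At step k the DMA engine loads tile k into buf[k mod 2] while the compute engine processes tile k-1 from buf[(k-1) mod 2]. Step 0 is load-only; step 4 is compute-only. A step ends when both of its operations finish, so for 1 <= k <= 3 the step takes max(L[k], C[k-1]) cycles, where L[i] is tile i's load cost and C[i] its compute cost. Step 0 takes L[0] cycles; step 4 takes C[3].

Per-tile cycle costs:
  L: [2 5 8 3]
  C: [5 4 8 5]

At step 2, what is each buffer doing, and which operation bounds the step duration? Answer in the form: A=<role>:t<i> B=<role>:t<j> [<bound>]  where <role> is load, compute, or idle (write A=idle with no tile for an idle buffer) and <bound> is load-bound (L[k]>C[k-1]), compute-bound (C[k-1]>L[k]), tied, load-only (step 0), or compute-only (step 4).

step 2: A=load:t2 B=compute:t1 [load-bound]

step 0: L[0]=2 → dur=2, Σ=2 | A=load:t0 B=idle [load-only]
step 1: L[1]=5 C[0]=5 → dur=5, Σ=7 | A=compute:t0 B=load:t1 [tied]
step 2: L[2]=8 C[1]=4 → dur=8, Σ=15 | A=load:t2 B=compute:t1 [load-bound]
step 3: L[3]=3 C[2]=8 → dur=8, Σ=23 | A=compute:t2 B=load:t3 [compute-bound]
step 4: C[3]=5 → dur=5, Σ=28 | A=idle B=compute:t3 [compute-only]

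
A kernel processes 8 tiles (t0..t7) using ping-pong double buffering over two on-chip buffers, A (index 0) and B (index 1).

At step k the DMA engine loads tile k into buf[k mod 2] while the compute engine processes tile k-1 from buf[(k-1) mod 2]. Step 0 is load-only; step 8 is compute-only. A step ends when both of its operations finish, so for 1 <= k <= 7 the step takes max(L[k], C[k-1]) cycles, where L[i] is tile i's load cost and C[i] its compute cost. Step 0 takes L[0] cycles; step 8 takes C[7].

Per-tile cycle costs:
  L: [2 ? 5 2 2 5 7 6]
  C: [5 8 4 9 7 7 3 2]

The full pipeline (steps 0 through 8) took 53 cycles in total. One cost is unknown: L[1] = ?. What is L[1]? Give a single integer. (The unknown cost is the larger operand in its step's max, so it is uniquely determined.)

L[1] = 8

step 0 = dur = L[0]=2 = 2
step 1 = dur = max(L[1]=?, C[0]=5) = L[1]  (unknown; binding)
step 2 = dur = max(L[2]=5, C[1]=8) = 8
step 3 = dur = max(L[3]=2, C[2]=4) = 4
step 4 = dur = max(L[4]=2, C[3]=9) = 9
step 5 = dur = max(L[5]=5, C[4]=7) = 7
step 6 = dur = max(L[6]=7, C[5]=7) = 7
step 7 = dur = max(L[7]=6, C[6]=3) = 6
step 8 = dur = C[7]=2 = 2
sum of known step durations = 45
dur[1] = total - known = 53 - 45 = 8
L[1] is the binding max in step 1, so L[1] = dur[1] = 8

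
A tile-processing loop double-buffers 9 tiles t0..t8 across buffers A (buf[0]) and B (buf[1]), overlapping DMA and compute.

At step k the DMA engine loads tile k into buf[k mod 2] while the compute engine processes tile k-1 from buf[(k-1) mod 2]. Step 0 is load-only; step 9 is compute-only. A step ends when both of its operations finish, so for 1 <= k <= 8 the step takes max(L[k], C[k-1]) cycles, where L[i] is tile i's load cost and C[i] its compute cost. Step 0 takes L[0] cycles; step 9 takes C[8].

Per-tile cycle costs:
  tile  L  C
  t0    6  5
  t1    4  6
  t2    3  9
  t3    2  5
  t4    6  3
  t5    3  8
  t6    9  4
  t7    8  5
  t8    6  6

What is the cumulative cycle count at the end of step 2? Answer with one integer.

[0] DMA t0→A (6c) ∥ CU idle ⇒ 6c, clock 6
[1] DMA t1→B (4c) ∥ CU A:t0 (5c) ⇒ 5c, clock 11
[2] DMA t2→A (3c) ∥ CU B:t1 (6c) ⇒ 6c, clock 17
[3] DMA t3→B (2c) ∥ CU A:t2 (9c) ⇒ 9c, clock 26
[4] DMA t4→A (6c) ∥ CU B:t3 (5c) ⇒ 6c, clock 32
[5] DMA t5→B (3c) ∥ CU A:t4 (3c) ⇒ 3c, clock 35
[6] DMA t6→A (9c) ∥ CU B:t5 (8c) ⇒ 9c, clock 44
[7] DMA t7→B (8c) ∥ CU A:t6 (4c) ⇒ 8c, clock 52
[8] DMA t8→A (6c) ∥ CU B:t7 (5c) ⇒ 6c, clock 58
[9] DMA idle ∥ CU A:t8 (6c) ⇒ 6c, clock 64

end_cycle[2] = 17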